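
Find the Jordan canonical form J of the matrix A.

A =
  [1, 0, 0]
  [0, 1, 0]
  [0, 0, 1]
J_1(1) ⊕ J_1(1) ⊕ J_1(1)

The characteristic polynomial is
  det(x·I − A) = x^3 - 3*x^2 + 3*x - 1 = (x - 1)^3

Eigenvalues and multiplicities (the geometric multiplicity of λ is n − rank(A − λI), which equals the number of Jordan blocks for λ):
  λ = 1: algebraic multiplicity = 3, geometric multiplicity = 3

Determining the block sizes for each eigenvalue:
  λ = 1: gm = am = 3, so every block has size 1 → block sizes [1, 1, 1]

Assembling the blocks gives a Jordan form
J =
  [1, 0, 0]
  [0, 1, 0]
  [0, 0, 1]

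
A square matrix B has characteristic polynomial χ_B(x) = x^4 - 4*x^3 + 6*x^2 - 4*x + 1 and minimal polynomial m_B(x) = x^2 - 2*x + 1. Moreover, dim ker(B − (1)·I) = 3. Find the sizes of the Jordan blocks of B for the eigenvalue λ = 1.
Block sizes for λ = 1: [2, 1, 1]

Step 1 — from the characteristic polynomial, algebraic multiplicity of λ = 1 is 4. From dim ker(B − (1)·I) = 3, there are exactly 3 Jordan blocks for λ = 1.
Step 2 — from the minimal polynomial, the factor (x − 1)^2 tells us the largest block for λ = 1 has size 2.
Step 3 — with total size 4, 3 blocks, and largest block 2, the block sizes (in nonincreasing order) are [2, 1, 1].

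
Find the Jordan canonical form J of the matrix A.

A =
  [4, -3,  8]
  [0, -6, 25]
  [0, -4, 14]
J_3(4)

The characteristic polynomial is
  det(x·I − A) = x^3 - 12*x^2 + 48*x - 64 = (x - 4)^3

Eigenvalues and multiplicities (the geometric multiplicity of λ is n − rank(A − λI), which equals the number of Jordan blocks for λ):
  λ = 4: algebraic multiplicity = 3, geometric multiplicity = 1

Determining the block sizes for each eigenvalue:
  λ = 4: one block (gm = 1), so the single block has size am = 3 → block sizes [3]

Assembling the blocks gives a Jordan form
J =
  [4, 1, 0]
  [0, 4, 1]
  [0, 0, 4]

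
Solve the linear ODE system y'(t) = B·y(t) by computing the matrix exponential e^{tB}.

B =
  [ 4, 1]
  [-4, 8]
e^{tB} =
  [-2*t*exp(6*t) + exp(6*t), t*exp(6*t)]
  [-4*t*exp(6*t), 2*t*exp(6*t) + exp(6*t)]

Strategy: write B = P · J · P⁻¹ where J is a Jordan canonical form, so e^{tB} = P · e^{tJ} · P⁻¹, and e^{tJ} can be computed block-by-block.

B has Jordan form
J =
  [6, 1]
  [0, 6]
(up to reordering of blocks).

Per-block formulas:
  For a 2×2 Jordan block J_2(6): exp(t · J_2(6)) = e^(6t)·(I + t·N), where N is the 2×2 nilpotent shift.

After assembling e^{tJ} and conjugating by P, we get:

e^{tB} =
  [-2*t*exp(6*t) + exp(6*t), t*exp(6*t)]
  [-4*t*exp(6*t), 2*t*exp(6*t) + exp(6*t)]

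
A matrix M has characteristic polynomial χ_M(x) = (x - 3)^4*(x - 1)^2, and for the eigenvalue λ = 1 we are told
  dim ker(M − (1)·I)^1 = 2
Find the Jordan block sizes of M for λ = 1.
Block sizes for λ = 1: [1, 1]

From the dimensions of kernels of powers, the number of Jordan blocks of size at least j is d_j − d_{j−1} where d_j = dim ker(N^j) (with d_0 = 0). Computing the differences gives [2].
The number of blocks of size exactly k is (#blocks of size ≥ k) − (#blocks of size ≥ k + 1), so the partition is: 2 block(s) of size 1.
In nonincreasing order the block sizes are [1, 1].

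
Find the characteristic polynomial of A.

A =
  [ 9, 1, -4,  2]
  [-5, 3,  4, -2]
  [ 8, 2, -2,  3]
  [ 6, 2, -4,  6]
x^4 - 16*x^3 + 96*x^2 - 256*x + 256

Expanding det(x·I − A) (e.g. by cofactor expansion or by noting that A is similar to its Jordan form J, which has the same characteristic polynomial as A) gives
  χ_A(x) = x^4 - 16*x^3 + 96*x^2 - 256*x + 256
which factors as (x - 4)^4. The eigenvalues (with algebraic multiplicities) are λ = 4 with multiplicity 4.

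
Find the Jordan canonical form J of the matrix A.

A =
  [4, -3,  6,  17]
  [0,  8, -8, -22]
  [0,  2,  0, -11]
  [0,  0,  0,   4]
J_2(4) ⊕ J_2(4)

The characteristic polynomial is
  det(x·I − A) = x^4 - 16*x^3 + 96*x^2 - 256*x + 256 = (x - 4)^4

Eigenvalues and multiplicities (the geometric multiplicity of λ is n − rank(A − λI), which equals the number of Jordan blocks for λ):
  λ = 4: algebraic multiplicity = 4, geometric multiplicity = 2

Determining the block sizes for each eigenvalue:
  λ = 4: with am = 4 and gm = 2, the partition is not yet determined (e.g. several partitions of 4 into 2 parts exist). Let N = A − (4)·I. Computing rank(N^1) = 2, rank(N^2) = 0; the number of blocks of size ≥ j is rank(N^{j−1}) − rank(N^j), giving [2, 2]. So we have 2 block(s) of size 2 → block sizes [2, 2]

Assembling the blocks gives a Jordan form
J =
  [4, 1, 0, 0]
  [0, 4, 0, 0]
  [0, 0, 4, 1]
  [0, 0, 0, 4]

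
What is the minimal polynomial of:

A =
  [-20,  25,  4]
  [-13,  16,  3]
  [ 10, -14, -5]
x^3 + 9*x^2 + 27*x + 27

The characteristic polynomial is χ_A(x) = (x + 3)^3, so the eigenvalues are known. The minimal polynomial is
  m_A(x) = Π_λ (x − λ)^{k_λ}
where k_λ is the size of the *largest* Jordan block for λ (equivalently, the smallest k with (A − λI)^k v = 0 for every generalised eigenvector v of λ).

  λ = -3: largest Jordan block has size 3, contributing (x + 3)^3

So m_A(x) = (x + 3)^3 = x^3 + 9*x^2 + 27*x + 27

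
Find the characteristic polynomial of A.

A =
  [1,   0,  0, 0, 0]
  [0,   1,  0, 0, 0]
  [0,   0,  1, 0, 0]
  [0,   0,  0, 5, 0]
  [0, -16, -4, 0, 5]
x^5 - 13*x^4 + 58*x^3 - 106*x^2 + 85*x - 25

Expanding det(x·I − A) (e.g. by cofactor expansion or by noting that A is similar to its Jordan form J, which has the same characteristic polynomial as A) gives
  χ_A(x) = x^5 - 13*x^4 + 58*x^3 - 106*x^2 + 85*x - 25
which factors as (x - 5)^2*(x - 1)^3. The eigenvalues (with algebraic multiplicities) are λ = 1 with multiplicity 3, λ = 5 with multiplicity 2.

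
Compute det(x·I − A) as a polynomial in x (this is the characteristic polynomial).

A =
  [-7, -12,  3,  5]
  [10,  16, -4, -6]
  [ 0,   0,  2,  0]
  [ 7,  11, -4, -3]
x^4 - 8*x^3 + 24*x^2 - 32*x + 16

Expanding det(x·I − A) (e.g. by cofactor expansion or by noting that A is similar to its Jordan form J, which has the same characteristic polynomial as A) gives
  χ_A(x) = x^4 - 8*x^3 + 24*x^2 - 32*x + 16
which factors as (x - 2)^4. The eigenvalues (with algebraic multiplicities) are λ = 2 with multiplicity 4.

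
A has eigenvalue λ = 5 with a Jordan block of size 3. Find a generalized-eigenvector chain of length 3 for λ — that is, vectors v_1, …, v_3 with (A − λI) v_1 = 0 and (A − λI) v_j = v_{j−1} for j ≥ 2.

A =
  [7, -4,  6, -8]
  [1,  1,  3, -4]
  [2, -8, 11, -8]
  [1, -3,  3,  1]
A Jordan chain for λ = 5 of length 3:
v_1 = (4, 0, 0, 1)ᵀ
v_2 = (2, 1, 2, 1)ᵀ
v_3 = (1, 0, 0, 0)ᵀ

Let N = A − (5)·I. We want v_3 with N^3 v_3 = 0 but N^2 v_3 ≠ 0; then v_{j-1} := N · v_j for j = 3, …, 2.

Pick v_3 = (1, 0, 0, 0)ᵀ.
Then v_2 = N · v_3 = (2, 1, 2, 1)ᵀ.
Then v_1 = N · v_2 = (4, 0, 0, 1)ᵀ.

Sanity check: (A − (5)·I) v_1 = (0, 0, 0, 0)ᵀ = 0. ✓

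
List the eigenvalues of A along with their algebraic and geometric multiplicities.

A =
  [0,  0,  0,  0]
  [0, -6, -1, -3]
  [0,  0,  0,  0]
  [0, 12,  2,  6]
λ = 0: alg = 4, geom = 3

Step 1 — factor the characteristic polynomial to read off the algebraic multiplicities:
  χ_A(x) = x^4

Step 2 — compute geometric multiplicities via the rank-nullity identity g(λ) = n − rank(A − λI):
  rank(A − (0)·I) = 1, so dim ker(A − (0)·I) = n − 1 = 3

Summary:
  λ = 0: algebraic multiplicity = 4, geometric multiplicity = 3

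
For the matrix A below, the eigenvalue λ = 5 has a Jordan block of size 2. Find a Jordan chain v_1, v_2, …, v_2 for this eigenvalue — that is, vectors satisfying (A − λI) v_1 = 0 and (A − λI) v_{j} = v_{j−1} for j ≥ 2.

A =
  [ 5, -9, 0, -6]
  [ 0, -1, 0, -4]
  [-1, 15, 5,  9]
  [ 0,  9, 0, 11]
A Jordan chain for λ = 5 of length 2:
v_1 = (0, 0, -1, 0)ᵀ
v_2 = (1, 0, 0, 0)ᵀ

Let N = A − (5)·I. We want v_2 with N^2 v_2 = 0 but N^1 v_2 ≠ 0; then v_{j-1} := N · v_j for j = 2, …, 2.

Pick v_2 = (1, 0, 0, 0)ᵀ.
Then v_1 = N · v_2 = (0, 0, -1, 0)ᵀ.

Sanity check: (A − (5)·I) v_1 = (0, 0, 0, 0)ᵀ = 0. ✓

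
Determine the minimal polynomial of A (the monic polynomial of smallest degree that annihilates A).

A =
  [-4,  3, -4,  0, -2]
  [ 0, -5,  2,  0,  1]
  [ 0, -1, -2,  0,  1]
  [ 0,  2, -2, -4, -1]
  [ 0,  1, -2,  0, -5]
x^3 + 12*x^2 + 48*x + 64

The characteristic polynomial is χ_A(x) = (x + 4)^5, so the eigenvalues are known. The minimal polynomial is
  m_A(x) = Π_λ (x − λ)^{k_λ}
where k_λ is the size of the *largest* Jordan block for λ (equivalently, the smallest k with (A − λI)^k v = 0 for every generalised eigenvector v of λ).

  λ = -4: largest Jordan block has size 3, contributing (x + 4)^3

So m_A(x) = (x + 4)^3 = x^3 + 12*x^2 + 48*x + 64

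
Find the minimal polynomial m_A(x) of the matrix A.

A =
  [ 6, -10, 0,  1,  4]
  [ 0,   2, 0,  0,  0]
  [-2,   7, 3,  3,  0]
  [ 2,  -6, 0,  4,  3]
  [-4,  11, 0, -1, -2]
x^5 - 13*x^4 + 67*x^3 - 171*x^2 + 216*x - 108

The characteristic polynomial is χ_A(x) = (x - 3)^3*(x - 2)^2, so the eigenvalues are known. The minimal polynomial is
  m_A(x) = Π_λ (x − λ)^{k_λ}
where k_λ is the size of the *largest* Jordan block for λ (equivalently, the smallest k with (A − λI)^k v = 0 for every generalised eigenvector v of λ).

  λ = 2: largest Jordan block has size 2, contributing (x − 2)^2
  λ = 3: largest Jordan block has size 3, contributing (x − 3)^3

So m_A(x) = (x - 3)^3*(x - 2)^2 = x^5 - 13*x^4 + 67*x^3 - 171*x^2 + 216*x - 108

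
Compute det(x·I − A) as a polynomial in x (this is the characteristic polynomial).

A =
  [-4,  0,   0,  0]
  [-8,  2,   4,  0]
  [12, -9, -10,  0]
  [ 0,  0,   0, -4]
x^4 + 16*x^3 + 96*x^2 + 256*x + 256

Expanding det(x·I − A) (e.g. by cofactor expansion or by noting that A is similar to its Jordan form J, which has the same characteristic polynomial as A) gives
  χ_A(x) = x^4 + 16*x^3 + 96*x^2 + 256*x + 256
which factors as (x + 4)^4. The eigenvalues (with algebraic multiplicities) are λ = -4 with multiplicity 4.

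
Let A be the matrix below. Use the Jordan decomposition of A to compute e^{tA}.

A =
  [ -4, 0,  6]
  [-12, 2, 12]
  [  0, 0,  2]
e^{tA} =
  [exp(-4*t), 0, exp(2*t) - exp(-4*t)]
  [-2*exp(2*t) + 2*exp(-4*t), exp(2*t), 2*exp(2*t) - 2*exp(-4*t)]
  [0, 0, exp(2*t)]

Strategy: write A = P · J · P⁻¹ where J is a Jordan canonical form, so e^{tA} = P · e^{tJ} · P⁻¹, and e^{tJ} can be computed block-by-block.

A has Jordan form
J =
  [-4, 0, 0]
  [ 0, 2, 0]
  [ 0, 0, 2]
(up to reordering of blocks).

Per-block formulas:
  For a 1×1 block at λ = 2: exp(t · [2]) = [e^(2t)].
  For a 1×1 block at λ = -4: exp(t · [-4]) = [e^(-4t)].

After assembling e^{tJ} and conjugating by P, we get:

e^{tA} =
  [exp(-4*t), 0, exp(2*t) - exp(-4*t)]
  [-2*exp(2*t) + 2*exp(-4*t), exp(2*t), 2*exp(2*t) - 2*exp(-4*t)]
  [0, 0, exp(2*t)]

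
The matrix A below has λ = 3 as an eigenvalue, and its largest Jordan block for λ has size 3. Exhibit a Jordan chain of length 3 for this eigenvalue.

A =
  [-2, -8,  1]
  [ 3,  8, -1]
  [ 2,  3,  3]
A Jordan chain for λ = 3 of length 3:
v_1 = (3, -2, -1)ᵀ
v_2 = (-5, 3, 2)ᵀ
v_3 = (1, 0, 0)ᵀ

Let N = A − (3)·I. We want v_3 with N^3 v_3 = 0 but N^2 v_3 ≠ 0; then v_{j-1} := N · v_j for j = 3, …, 2.

Pick v_3 = (1, 0, 0)ᵀ.
Then v_2 = N · v_3 = (-5, 3, 2)ᵀ.
Then v_1 = N · v_2 = (3, -2, -1)ᵀ.

Sanity check: (A − (3)·I) v_1 = (0, 0, 0)ᵀ = 0. ✓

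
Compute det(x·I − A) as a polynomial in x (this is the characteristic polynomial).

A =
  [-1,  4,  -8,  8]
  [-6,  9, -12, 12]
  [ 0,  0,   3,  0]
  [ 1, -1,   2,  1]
x^4 - 12*x^3 + 54*x^2 - 108*x + 81

Expanding det(x·I − A) (e.g. by cofactor expansion or by noting that A is similar to its Jordan form J, which has the same characteristic polynomial as A) gives
  χ_A(x) = x^4 - 12*x^3 + 54*x^2 - 108*x + 81
which factors as (x - 3)^4. The eigenvalues (with algebraic multiplicities) are λ = 3 with multiplicity 4.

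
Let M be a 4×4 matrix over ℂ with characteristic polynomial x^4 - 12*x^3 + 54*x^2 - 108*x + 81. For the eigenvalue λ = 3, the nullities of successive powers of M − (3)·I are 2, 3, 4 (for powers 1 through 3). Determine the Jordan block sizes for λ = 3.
Block sizes for λ = 3: [3, 1]

From the dimensions of kernels of powers, the number of Jordan blocks of size at least j is d_j − d_{j−1} where d_j = dim ker(N^j) (with d_0 = 0). Computing the differences gives [2, 1, 1].
The number of blocks of size exactly k is (#blocks of size ≥ k) − (#blocks of size ≥ k + 1), so the partition is: 1 block(s) of size 1, 1 block(s) of size 3.
In nonincreasing order the block sizes are [3, 1].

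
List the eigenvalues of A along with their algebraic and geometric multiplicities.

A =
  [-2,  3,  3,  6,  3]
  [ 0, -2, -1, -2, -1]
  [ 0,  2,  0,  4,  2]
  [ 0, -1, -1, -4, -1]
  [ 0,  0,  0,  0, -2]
λ = -2: alg = 5, geom = 3

Step 1 — factor the characteristic polynomial to read off the algebraic multiplicities:
  χ_A(x) = (x + 2)^5

Step 2 — compute geometric multiplicities via the rank-nullity identity g(λ) = n − rank(A − λI):
  rank(A − (-2)·I) = 2, so dim ker(A − (-2)·I) = n − 2 = 3

Summary:
  λ = -2: algebraic multiplicity = 5, geometric multiplicity = 3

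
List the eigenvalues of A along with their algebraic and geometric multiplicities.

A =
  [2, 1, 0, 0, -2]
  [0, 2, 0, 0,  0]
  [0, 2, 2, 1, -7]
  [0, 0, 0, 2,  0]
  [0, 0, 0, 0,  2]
λ = 2: alg = 5, geom = 3

Step 1 — factor the characteristic polynomial to read off the algebraic multiplicities:
  χ_A(x) = (x - 2)^5

Step 2 — compute geometric multiplicities via the rank-nullity identity g(λ) = n − rank(A − λI):
  rank(A − (2)·I) = 2, so dim ker(A − (2)·I) = n − 2 = 3

Summary:
  λ = 2: algebraic multiplicity = 5, geometric multiplicity = 3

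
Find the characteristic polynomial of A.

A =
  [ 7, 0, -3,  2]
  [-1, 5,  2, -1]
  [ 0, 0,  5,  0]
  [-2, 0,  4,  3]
x^4 - 20*x^3 + 150*x^2 - 500*x + 625

Expanding det(x·I − A) (e.g. by cofactor expansion or by noting that A is similar to its Jordan form J, which has the same characteristic polynomial as A) gives
  χ_A(x) = x^4 - 20*x^3 + 150*x^2 - 500*x + 625
which factors as (x - 5)^4. The eigenvalues (with algebraic multiplicities) are λ = 5 with multiplicity 4.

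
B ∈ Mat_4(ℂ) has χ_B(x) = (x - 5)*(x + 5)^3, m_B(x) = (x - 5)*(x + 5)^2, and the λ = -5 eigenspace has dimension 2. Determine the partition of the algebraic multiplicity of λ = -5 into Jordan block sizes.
Block sizes for λ = -5: [2, 1]

Step 1 — from the characteristic polynomial, algebraic multiplicity of λ = -5 is 3. From dim ker(B − (-5)·I) = 2, there are exactly 2 Jordan blocks for λ = -5.
Step 2 — from the minimal polynomial, the factor (x + 5)^2 tells us the largest block for λ = -5 has size 2.
Step 3 — with total size 3, 2 blocks, and largest block 2, the block sizes (in nonincreasing order) are [2, 1].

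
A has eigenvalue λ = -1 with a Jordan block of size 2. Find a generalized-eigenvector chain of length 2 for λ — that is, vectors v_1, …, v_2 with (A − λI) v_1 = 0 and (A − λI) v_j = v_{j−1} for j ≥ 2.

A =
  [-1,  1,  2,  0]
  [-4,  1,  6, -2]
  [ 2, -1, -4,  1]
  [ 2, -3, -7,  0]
A Jordan chain for λ = -1 of length 2:
v_1 = (0, -4, 2, 2)ᵀ
v_2 = (1, 0, 0, 0)ᵀ

Let N = A − (-1)·I. We want v_2 with N^2 v_2 = 0 but N^1 v_2 ≠ 0; then v_{j-1} := N · v_j for j = 2, …, 2.

Pick v_2 = (1, 0, 0, 0)ᵀ.
Then v_1 = N · v_2 = (0, -4, 2, 2)ᵀ.

Sanity check: (A − (-1)·I) v_1 = (0, 0, 0, 0)ᵀ = 0. ✓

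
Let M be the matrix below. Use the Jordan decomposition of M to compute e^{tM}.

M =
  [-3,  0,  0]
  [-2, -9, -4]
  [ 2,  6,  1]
e^{tM} =
  [exp(-3*t), 0, 0]
  [-exp(-3*t) + exp(-5*t), -2*exp(-3*t) + 3*exp(-5*t), -2*exp(-3*t) + 2*exp(-5*t)]
  [exp(-3*t) - exp(-5*t), 3*exp(-3*t) - 3*exp(-5*t), 3*exp(-3*t) - 2*exp(-5*t)]

Strategy: write M = P · J · P⁻¹ where J is a Jordan canonical form, so e^{tM} = P · e^{tJ} · P⁻¹, and e^{tJ} can be computed block-by-block.

M has Jordan form
J =
  [-5,  0,  0]
  [ 0, -3,  0]
  [ 0,  0, -3]
(up to reordering of blocks).

Per-block formulas:
  For a 1×1 block at λ = -3: exp(t · [-3]) = [e^(-3t)].
  For a 1×1 block at λ = -5: exp(t · [-5]) = [e^(-5t)].

After assembling e^{tJ} and conjugating by P, we get:

e^{tM} =
  [exp(-3*t), 0, 0]
  [-exp(-3*t) + exp(-5*t), -2*exp(-3*t) + 3*exp(-5*t), -2*exp(-3*t) + 2*exp(-5*t)]
  [exp(-3*t) - exp(-5*t), 3*exp(-3*t) - 3*exp(-5*t), 3*exp(-3*t) - 2*exp(-5*t)]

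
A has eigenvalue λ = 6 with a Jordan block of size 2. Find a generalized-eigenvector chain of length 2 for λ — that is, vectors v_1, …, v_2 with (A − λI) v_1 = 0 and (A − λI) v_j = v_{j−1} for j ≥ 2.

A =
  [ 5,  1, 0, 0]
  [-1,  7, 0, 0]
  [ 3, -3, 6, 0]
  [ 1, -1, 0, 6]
A Jordan chain for λ = 6 of length 2:
v_1 = (-1, -1, 3, 1)ᵀ
v_2 = (1, 0, 0, 0)ᵀ

Let N = A − (6)·I. We want v_2 with N^2 v_2 = 0 but N^1 v_2 ≠ 0; then v_{j-1} := N · v_j for j = 2, …, 2.

Pick v_2 = (1, 0, 0, 0)ᵀ.
Then v_1 = N · v_2 = (-1, -1, 3, 1)ᵀ.

Sanity check: (A − (6)·I) v_1 = (0, 0, 0, 0)ᵀ = 0. ✓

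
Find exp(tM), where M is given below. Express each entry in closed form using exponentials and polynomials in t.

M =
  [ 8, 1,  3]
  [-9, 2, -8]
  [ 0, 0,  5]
e^{tM} =
  [3*t*exp(5*t) + exp(5*t), t*exp(5*t), t^2*exp(5*t)/2 + 3*t*exp(5*t)]
  [-9*t*exp(5*t), -3*t*exp(5*t) + exp(5*t), -3*t^2*exp(5*t)/2 - 8*t*exp(5*t)]
  [0, 0, exp(5*t)]

Strategy: write M = P · J · P⁻¹ where J is a Jordan canonical form, so e^{tM} = P · e^{tJ} · P⁻¹, and e^{tJ} can be computed block-by-block.

M has Jordan form
J =
  [5, 1, 0]
  [0, 5, 1]
  [0, 0, 5]
(up to reordering of blocks).

Per-block formulas:
  For a 3×3 Jordan block J_3(5): exp(t · J_3(5)) = e^(5t)·(I + t·N + (t^2/2)·N^2), where N is the 3×3 nilpotent shift.

After assembling e^{tJ} and conjugating by P, we get:

e^{tM} =
  [3*t*exp(5*t) + exp(5*t), t*exp(5*t), t^2*exp(5*t)/2 + 3*t*exp(5*t)]
  [-9*t*exp(5*t), -3*t*exp(5*t) + exp(5*t), -3*t^2*exp(5*t)/2 - 8*t*exp(5*t)]
  [0, 0, exp(5*t)]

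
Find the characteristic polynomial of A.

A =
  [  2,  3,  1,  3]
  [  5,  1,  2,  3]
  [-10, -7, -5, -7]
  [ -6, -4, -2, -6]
x^4 + 8*x^3 + 24*x^2 + 32*x + 16

Expanding det(x·I − A) (e.g. by cofactor expansion or by noting that A is similar to its Jordan form J, which has the same characteristic polynomial as A) gives
  χ_A(x) = x^4 + 8*x^3 + 24*x^2 + 32*x + 16
which factors as (x + 2)^4. The eigenvalues (with algebraic multiplicities) are λ = -2 with multiplicity 4.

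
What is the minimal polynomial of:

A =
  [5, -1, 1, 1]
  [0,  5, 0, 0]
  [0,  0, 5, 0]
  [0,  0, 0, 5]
x^2 - 10*x + 25

The characteristic polynomial is χ_A(x) = (x - 5)^4, so the eigenvalues are known. The minimal polynomial is
  m_A(x) = Π_λ (x − λ)^{k_λ}
where k_λ is the size of the *largest* Jordan block for λ (equivalently, the smallest k with (A − λI)^k v = 0 for every generalised eigenvector v of λ).

  λ = 5: largest Jordan block has size 2, contributing (x − 5)^2

So m_A(x) = (x - 5)^2 = x^2 - 10*x + 25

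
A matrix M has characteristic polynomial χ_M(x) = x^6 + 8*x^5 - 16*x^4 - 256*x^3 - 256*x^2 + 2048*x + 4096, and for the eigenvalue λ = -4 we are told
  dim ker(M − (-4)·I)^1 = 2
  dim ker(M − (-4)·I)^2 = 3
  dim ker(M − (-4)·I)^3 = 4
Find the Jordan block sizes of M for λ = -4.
Block sizes for λ = -4: [3, 1]

From the dimensions of kernels of powers, the number of Jordan blocks of size at least j is d_j − d_{j−1} where d_j = dim ker(N^j) (with d_0 = 0). Computing the differences gives [2, 1, 1].
The number of blocks of size exactly k is (#blocks of size ≥ k) − (#blocks of size ≥ k + 1), so the partition is: 1 block(s) of size 1, 1 block(s) of size 3.
In nonincreasing order the block sizes are [3, 1].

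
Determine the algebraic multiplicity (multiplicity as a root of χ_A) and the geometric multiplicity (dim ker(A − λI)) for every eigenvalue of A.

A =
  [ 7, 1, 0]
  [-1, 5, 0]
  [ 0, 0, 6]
λ = 6: alg = 3, geom = 2

Step 1 — factor the characteristic polynomial to read off the algebraic multiplicities:
  χ_A(x) = (x - 6)^3

Step 2 — compute geometric multiplicities via the rank-nullity identity g(λ) = n − rank(A − λI):
  rank(A − (6)·I) = 1, so dim ker(A − (6)·I) = n − 1 = 2

Summary:
  λ = 6: algebraic multiplicity = 3, geometric multiplicity = 2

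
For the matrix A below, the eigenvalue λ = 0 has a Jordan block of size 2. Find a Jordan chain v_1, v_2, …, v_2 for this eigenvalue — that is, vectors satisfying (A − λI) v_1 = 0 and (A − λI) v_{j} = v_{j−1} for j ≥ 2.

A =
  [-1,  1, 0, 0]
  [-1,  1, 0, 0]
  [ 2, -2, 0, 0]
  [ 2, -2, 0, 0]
A Jordan chain for λ = 0 of length 2:
v_1 = (-1, -1, 2, 2)ᵀ
v_2 = (1, 0, 0, 0)ᵀ

Let N = A − (0)·I. We want v_2 with N^2 v_2 = 0 but N^1 v_2 ≠ 0; then v_{j-1} := N · v_j for j = 2, …, 2.

Pick v_2 = (1, 0, 0, 0)ᵀ.
Then v_1 = N · v_2 = (-1, -1, 2, 2)ᵀ.

Sanity check: (A − (0)·I) v_1 = (0, 0, 0, 0)ᵀ = 0. ✓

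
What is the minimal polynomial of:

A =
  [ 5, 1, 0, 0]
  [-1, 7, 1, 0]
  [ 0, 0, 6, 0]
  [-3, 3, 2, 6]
x^3 - 18*x^2 + 108*x - 216

The characteristic polynomial is χ_A(x) = (x - 6)^4, so the eigenvalues are known. The minimal polynomial is
  m_A(x) = Π_λ (x − λ)^{k_λ}
where k_λ is the size of the *largest* Jordan block for λ (equivalently, the smallest k with (A − λI)^k v = 0 for every generalised eigenvector v of λ).

  λ = 6: largest Jordan block has size 3, contributing (x − 6)^3

So m_A(x) = (x - 6)^3 = x^3 - 18*x^2 + 108*x - 216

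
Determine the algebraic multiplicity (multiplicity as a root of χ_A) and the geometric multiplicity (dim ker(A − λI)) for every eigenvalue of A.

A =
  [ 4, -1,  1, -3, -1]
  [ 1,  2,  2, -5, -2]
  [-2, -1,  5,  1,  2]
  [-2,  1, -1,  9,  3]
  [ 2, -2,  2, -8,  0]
λ = 4: alg = 5, geom = 2

Step 1 — factor the characteristic polynomial to read off the algebraic multiplicities:
  χ_A(x) = (x - 4)^5

Step 2 — compute geometric multiplicities via the rank-nullity identity g(λ) = n − rank(A − λI):
  rank(A − (4)·I) = 3, so dim ker(A − (4)·I) = n − 3 = 2

Summary:
  λ = 4: algebraic multiplicity = 5, geometric multiplicity = 2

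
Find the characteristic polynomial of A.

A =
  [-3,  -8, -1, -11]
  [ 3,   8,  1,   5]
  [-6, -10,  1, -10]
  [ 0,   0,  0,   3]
x^4 - 9*x^3 + 27*x^2 - 27*x

Expanding det(x·I − A) (e.g. by cofactor expansion or by noting that A is similar to its Jordan form J, which has the same characteristic polynomial as A) gives
  χ_A(x) = x^4 - 9*x^3 + 27*x^2 - 27*x
which factors as x*(x - 3)^3. The eigenvalues (with algebraic multiplicities) are λ = 0 with multiplicity 1, λ = 3 with multiplicity 3.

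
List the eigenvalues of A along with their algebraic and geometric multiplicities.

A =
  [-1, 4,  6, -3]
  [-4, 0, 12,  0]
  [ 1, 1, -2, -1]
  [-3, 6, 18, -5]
λ = -2: alg = 4, geom = 2

Step 1 — factor the characteristic polynomial to read off the algebraic multiplicities:
  χ_A(x) = (x + 2)^4

Step 2 — compute geometric multiplicities via the rank-nullity identity g(λ) = n − rank(A − λI):
  rank(A − (-2)·I) = 2, so dim ker(A − (-2)·I) = n − 2 = 2

Summary:
  λ = -2: algebraic multiplicity = 4, geometric multiplicity = 2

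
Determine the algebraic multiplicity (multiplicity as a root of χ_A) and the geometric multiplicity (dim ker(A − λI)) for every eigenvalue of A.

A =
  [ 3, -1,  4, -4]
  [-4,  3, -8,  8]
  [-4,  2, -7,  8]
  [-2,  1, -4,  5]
λ = 1: alg = 4, geom = 3

Step 1 — factor the characteristic polynomial to read off the algebraic multiplicities:
  χ_A(x) = (x - 1)^4

Step 2 — compute geometric multiplicities via the rank-nullity identity g(λ) = n − rank(A − λI):
  rank(A − (1)·I) = 1, so dim ker(A − (1)·I) = n − 1 = 3

Summary:
  λ = 1: algebraic multiplicity = 4, geometric multiplicity = 3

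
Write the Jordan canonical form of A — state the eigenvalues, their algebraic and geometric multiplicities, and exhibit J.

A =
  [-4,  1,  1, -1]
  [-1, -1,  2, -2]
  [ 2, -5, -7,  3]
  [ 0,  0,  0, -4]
J_3(-4) ⊕ J_1(-4)

The characteristic polynomial is
  det(x·I − A) = x^4 + 16*x^3 + 96*x^2 + 256*x + 256 = (x + 4)^4

Eigenvalues and multiplicities (the geometric multiplicity of λ is n − rank(A − λI), which equals the number of Jordan blocks for λ):
  λ = -4: algebraic multiplicity = 4, geometric multiplicity = 2

Determining the block sizes for each eigenvalue:
  λ = -4: with am = 4 and gm = 2, the partition is not yet determined (e.g. several partitions of 4 into 2 parts exist). Let N = A − (-4)·I. Computing rank(N^1) = 2, rank(N^2) = 1, rank(N^3) = 0; the number of blocks of size ≥ j is rank(N^{j−1}) − rank(N^j), giving [2, 1, 1]. So we have 1 block(s) of size 3, 1 block(s) of size 1 → block sizes [3, 1]

Assembling the blocks gives a Jordan form
J =
  [-4,  1,  0,  0]
  [ 0, -4,  1,  0]
  [ 0,  0, -4,  0]
  [ 0,  0,  0, -4]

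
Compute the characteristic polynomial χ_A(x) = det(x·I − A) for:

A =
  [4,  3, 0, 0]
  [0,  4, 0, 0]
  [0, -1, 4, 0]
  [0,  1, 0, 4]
x^4 - 16*x^3 + 96*x^2 - 256*x + 256

Expanding det(x·I − A) (e.g. by cofactor expansion or by noting that A is similar to its Jordan form J, which has the same characteristic polynomial as A) gives
  χ_A(x) = x^4 - 16*x^3 + 96*x^2 - 256*x + 256
which factors as (x - 4)^4. The eigenvalues (with algebraic multiplicities) are λ = 4 with multiplicity 4.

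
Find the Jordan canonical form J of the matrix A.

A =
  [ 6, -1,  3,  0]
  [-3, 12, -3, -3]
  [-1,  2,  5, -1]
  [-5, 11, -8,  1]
J_2(6) ⊕ J_2(6)

The characteristic polynomial is
  det(x·I − A) = x^4 - 24*x^3 + 216*x^2 - 864*x + 1296 = (x - 6)^4

Eigenvalues and multiplicities (the geometric multiplicity of λ is n − rank(A − λI), which equals the number of Jordan blocks for λ):
  λ = 6: algebraic multiplicity = 4, geometric multiplicity = 2

Determining the block sizes for each eigenvalue:
  λ = 6: with am = 4 and gm = 2, the partition is not yet determined (e.g. several partitions of 4 into 2 parts exist). Let N = A − (6)·I. Computing rank(N^1) = 2, rank(N^2) = 0; the number of blocks of size ≥ j is rank(N^{j−1}) − rank(N^j), giving [2, 2]. So we have 2 block(s) of size 2 → block sizes [2, 2]

Assembling the blocks gives a Jordan form
J =
  [6, 1, 0, 0]
  [0, 6, 0, 0]
  [0, 0, 6, 1]
  [0, 0, 0, 6]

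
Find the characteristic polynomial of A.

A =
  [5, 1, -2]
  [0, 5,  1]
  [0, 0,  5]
x^3 - 15*x^2 + 75*x - 125

Expanding det(x·I − A) (e.g. by cofactor expansion or by noting that A is similar to its Jordan form J, which has the same characteristic polynomial as A) gives
  χ_A(x) = x^3 - 15*x^2 + 75*x - 125
which factors as (x - 5)^3. The eigenvalues (with algebraic multiplicities) are λ = 5 with multiplicity 3.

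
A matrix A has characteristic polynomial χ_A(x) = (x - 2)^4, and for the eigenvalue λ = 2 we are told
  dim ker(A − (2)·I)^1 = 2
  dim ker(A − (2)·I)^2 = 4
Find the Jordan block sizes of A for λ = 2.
Block sizes for λ = 2: [2, 2]

From the dimensions of kernels of powers, the number of Jordan blocks of size at least j is d_j − d_{j−1} where d_j = dim ker(N^j) (with d_0 = 0). Computing the differences gives [2, 2].
The number of blocks of size exactly k is (#blocks of size ≥ k) − (#blocks of size ≥ k + 1), so the partition is: 2 block(s) of size 2.
In nonincreasing order the block sizes are [2, 2].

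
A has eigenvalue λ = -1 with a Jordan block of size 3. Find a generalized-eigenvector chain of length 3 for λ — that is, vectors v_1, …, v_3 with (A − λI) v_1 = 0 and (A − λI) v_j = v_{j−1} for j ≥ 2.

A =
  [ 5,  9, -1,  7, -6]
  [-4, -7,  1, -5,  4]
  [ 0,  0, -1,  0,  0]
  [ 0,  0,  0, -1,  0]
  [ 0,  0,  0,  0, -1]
A Jordan chain for λ = -1 of length 3:
v_1 = (3, -2, 0, 0, 0)ᵀ
v_2 = (-1, 1, 0, 0, 0)ᵀ
v_3 = (0, 0, 1, 0, 0)ᵀ

Let N = A − (-1)·I. We want v_3 with N^3 v_3 = 0 but N^2 v_3 ≠ 0; then v_{j-1} := N · v_j for j = 3, …, 2.

Pick v_3 = (0, 0, 1, 0, 0)ᵀ.
Then v_2 = N · v_3 = (-1, 1, 0, 0, 0)ᵀ.
Then v_1 = N · v_2 = (3, -2, 0, 0, 0)ᵀ.

Sanity check: (A − (-1)·I) v_1 = (0, 0, 0, 0, 0)ᵀ = 0. ✓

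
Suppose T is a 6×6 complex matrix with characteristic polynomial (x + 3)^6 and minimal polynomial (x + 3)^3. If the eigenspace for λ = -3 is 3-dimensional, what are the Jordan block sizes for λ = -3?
Block sizes for λ = -3: [3, 2, 1]

Step 1 — from the characteristic polynomial, algebraic multiplicity of λ = -3 is 6. From dim ker(T − (-3)·I) = 3, there are exactly 3 Jordan blocks for λ = -3.
Step 2 — from the minimal polynomial, the factor (x + 3)^3 tells us the largest block for λ = -3 has size 3.
Step 3 — with total size 6, 3 blocks, and largest block 3, the block sizes (in nonincreasing order) are [3, 2, 1].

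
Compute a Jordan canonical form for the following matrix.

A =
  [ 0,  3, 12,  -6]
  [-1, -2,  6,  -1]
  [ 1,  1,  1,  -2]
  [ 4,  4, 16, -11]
J_3(-3) ⊕ J_1(-3)

The characteristic polynomial is
  det(x·I − A) = x^4 + 12*x^3 + 54*x^2 + 108*x + 81 = (x + 3)^4

Eigenvalues and multiplicities (the geometric multiplicity of λ is n − rank(A − λI), which equals the number of Jordan blocks for λ):
  λ = -3: algebraic multiplicity = 4, geometric multiplicity = 2

Determining the block sizes for each eigenvalue:
  λ = -3: with am = 4 and gm = 2, the partition is not yet determined (e.g. several partitions of 4 into 2 parts exist). Let N = A − (-3)·I. Computing rank(N^1) = 2, rank(N^2) = 1, rank(N^3) = 0; the number of blocks of size ≥ j is rank(N^{j−1}) − rank(N^j), giving [2, 1, 1]. So we have 1 block(s) of size 3, 1 block(s) of size 1 → block sizes [3, 1]

Assembling the blocks gives a Jordan form
J =
  [-3,  1,  0,  0]
  [ 0, -3,  1,  0]
  [ 0,  0, -3,  0]
  [ 0,  0,  0, -3]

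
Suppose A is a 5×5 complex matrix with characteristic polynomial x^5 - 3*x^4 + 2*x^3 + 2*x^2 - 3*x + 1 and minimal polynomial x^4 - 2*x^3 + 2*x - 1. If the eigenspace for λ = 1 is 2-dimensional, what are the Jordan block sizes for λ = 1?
Block sizes for λ = 1: [3, 1]

Step 1 — from the characteristic polynomial, algebraic multiplicity of λ = 1 is 4. From dim ker(A − (1)·I) = 2, there are exactly 2 Jordan blocks for λ = 1.
Step 2 — from the minimal polynomial, the factor (x − 1)^3 tells us the largest block for λ = 1 has size 3.
Step 3 — with total size 4, 2 blocks, and largest block 3, the block sizes (in nonincreasing order) are [3, 1].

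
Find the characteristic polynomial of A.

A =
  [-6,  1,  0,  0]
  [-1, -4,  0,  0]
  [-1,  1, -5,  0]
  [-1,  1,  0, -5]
x^4 + 20*x^3 + 150*x^2 + 500*x + 625

Expanding det(x·I − A) (e.g. by cofactor expansion or by noting that A is similar to its Jordan form J, which has the same characteristic polynomial as A) gives
  χ_A(x) = x^4 + 20*x^3 + 150*x^2 + 500*x + 625
which factors as (x + 5)^4. The eigenvalues (with algebraic multiplicities) are λ = -5 with multiplicity 4.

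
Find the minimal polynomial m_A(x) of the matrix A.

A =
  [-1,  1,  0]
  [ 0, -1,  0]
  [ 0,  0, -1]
x^2 + 2*x + 1

The characteristic polynomial is χ_A(x) = (x + 1)^3, so the eigenvalues are known. The minimal polynomial is
  m_A(x) = Π_λ (x − λ)^{k_λ}
where k_λ is the size of the *largest* Jordan block for λ (equivalently, the smallest k with (A − λI)^k v = 0 for every generalised eigenvector v of λ).

  λ = -1: largest Jordan block has size 2, contributing (x + 1)^2

So m_A(x) = (x + 1)^2 = x^2 + 2*x + 1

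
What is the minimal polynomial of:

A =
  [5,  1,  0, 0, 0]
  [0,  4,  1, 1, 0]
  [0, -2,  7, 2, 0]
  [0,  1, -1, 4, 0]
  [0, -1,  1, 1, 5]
x^3 - 15*x^2 + 75*x - 125

The characteristic polynomial is χ_A(x) = (x - 5)^5, so the eigenvalues are known. The minimal polynomial is
  m_A(x) = Π_λ (x − λ)^{k_λ}
where k_λ is the size of the *largest* Jordan block for λ (equivalently, the smallest k with (A − λI)^k v = 0 for every generalised eigenvector v of λ).

  λ = 5: largest Jordan block has size 3, contributing (x − 5)^3

So m_A(x) = (x - 5)^3 = x^3 - 15*x^2 + 75*x - 125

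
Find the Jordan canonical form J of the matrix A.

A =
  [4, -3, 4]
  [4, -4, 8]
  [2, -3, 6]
J_2(2) ⊕ J_1(2)

The characteristic polynomial is
  det(x·I − A) = x^3 - 6*x^2 + 12*x - 8 = (x - 2)^3

Eigenvalues and multiplicities (the geometric multiplicity of λ is n − rank(A − λI), which equals the number of Jordan blocks for λ):
  λ = 2: algebraic multiplicity = 3, geometric multiplicity = 2

Determining the block sizes for each eigenvalue:
  λ = 2: 2 blocks summing to 3 forces exactly one block of size 2 and the rest size 1 → block sizes [2, 1]

Assembling the blocks gives a Jordan form
J =
  [2, 1, 0]
  [0, 2, 0]
  [0, 0, 2]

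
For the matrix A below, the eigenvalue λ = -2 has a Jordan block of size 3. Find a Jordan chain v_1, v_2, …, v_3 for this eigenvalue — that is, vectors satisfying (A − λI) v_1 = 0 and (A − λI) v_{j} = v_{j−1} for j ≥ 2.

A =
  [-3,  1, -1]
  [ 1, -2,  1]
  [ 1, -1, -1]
A Jordan chain for λ = -2 of length 3:
v_1 = (1, 0, -1)ᵀ
v_2 = (-1, 1, 1)ᵀ
v_3 = (1, 0, 0)ᵀ

Let N = A − (-2)·I. We want v_3 with N^3 v_3 = 0 but N^2 v_3 ≠ 0; then v_{j-1} := N · v_j for j = 3, …, 2.

Pick v_3 = (1, 0, 0)ᵀ.
Then v_2 = N · v_3 = (-1, 1, 1)ᵀ.
Then v_1 = N · v_2 = (1, 0, -1)ᵀ.

Sanity check: (A − (-2)·I) v_1 = (0, 0, 0)ᵀ = 0. ✓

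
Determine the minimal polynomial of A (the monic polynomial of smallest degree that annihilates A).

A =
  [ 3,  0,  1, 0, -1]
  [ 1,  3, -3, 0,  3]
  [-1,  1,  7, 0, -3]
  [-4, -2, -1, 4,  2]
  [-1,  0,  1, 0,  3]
x^3 - 12*x^2 + 48*x - 64

The characteristic polynomial is χ_A(x) = (x - 4)^5, so the eigenvalues are known. The minimal polynomial is
  m_A(x) = Π_λ (x − λ)^{k_λ}
where k_λ is the size of the *largest* Jordan block for λ (equivalently, the smallest k with (A − λI)^k v = 0 for every generalised eigenvector v of λ).

  λ = 4: largest Jordan block has size 3, contributing (x − 4)^3

So m_A(x) = (x - 4)^3 = x^3 - 12*x^2 + 48*x - 64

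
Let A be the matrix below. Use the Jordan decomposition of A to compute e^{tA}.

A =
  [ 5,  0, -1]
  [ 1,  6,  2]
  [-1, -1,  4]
e^{tA} =
  [t^2*exp(5*t)/2 + exp(5*t), t^2*exp(5*t)/2, t^2*exp(5*t)/2 - t*exp(5*t)]
  [-t^2*exp(5*t)/2 + t*exp(5*t), -t^2*exp(5*t)/2 + t*exp(5*t) + exp(5*t), -t^2*exp(5*t)/2 + 2*t*exp(5*t)]
  [-t*exp(5*t), -t*exp(5*t), -t*exp(5*t) + exp(5*t)]

Strategy: write A = P · J · P⁻¹ where J is a Jordan canonical form, so e^{tA} = P · e^{tJ} · P⁻¹, and e^{tJ} can be computed block-by-block.

A has Jordan form
J =
  [5, 1, 0]
  [0, 5, 1]
  [0, 0, 5]
(up to reordering of blocks).

Per-block formulas:
  For a 3×3 Jordan block J_3(5): exp(t · J_3(5)) = e^(5t)·(I + t·N + (t^2/2)·N^2), where N is the 3×3 nilpotent shift.

After assembling e^{tJ} and conjugating by P, we get:

e^{tA} =
  [t^2*exp(5*t)/2 + exp(5*t), t^2*exp(5*t)/2, t^2*exp(5*t)/2 - t*exp(5*t)]
  [-t^2*exp(5*t)/2 + t*exp(5*t), -t^2*exp(5*t)/2 + t*exp(5*t) + exp(5*t), -t^2*exp(5*t)/2 + 2*t*exp(5*t)]
  [-t*exp(5*t), -t*exp(5*t), -t*exp(5*t) + exp(5*t)]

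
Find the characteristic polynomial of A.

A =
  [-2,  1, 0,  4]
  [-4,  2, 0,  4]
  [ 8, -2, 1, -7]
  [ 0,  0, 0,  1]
x^4 - 2*x^3 + x^2

Expanding det(x·I − A) (e.g. by cofactor expansion or by noting that A is similar to its Jordan form J, which has the same characteristic polynomial as A) gives
  χ_A(x) = x^4 - 2*x^3 + x^2
which factors as x^2*(x - 1)^2. The eigenvalues (with algebraic multiplicities) are λ = 0 with multiplicity 2, λ = 1 with multiplicity 2.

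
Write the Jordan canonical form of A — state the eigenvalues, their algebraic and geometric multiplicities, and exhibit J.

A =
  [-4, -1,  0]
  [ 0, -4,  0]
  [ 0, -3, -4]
J_2(-4) ⊕ J_1(-4)

The characteristic polynomial is
  det(x·I − A) = x^3 + 12*x^2 + 48*x + 64 = (x + 4)^3

Eigenvalues and multiplicities (the geometric multiplicity of λ is n − rank(A − λI), which equals the number of Jordan blocks for λ):
  λ = -4: algebraic multiplicity = 3, geometric multiplicity = 2

Determining the block sizes for each eigenvalue:
  λ = -4: 2 blocks summing to 3 forces exactly one block of size 2 and the rest size 1 → block sizes [2, 1]

Assembling the blocks gives a Jordan form
J =
  [-4,  1,  0]
  [ 0, -4,  0]
  [ 0,  0, -4]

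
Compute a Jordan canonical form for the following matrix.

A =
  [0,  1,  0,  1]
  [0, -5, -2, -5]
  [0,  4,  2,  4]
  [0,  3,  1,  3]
J_3(0) ⊕ J_1(0)

The characteristic polynomial is
  det(x·I − A) = x^4

Eigenvalues and multiplicities (the geometric multiplicity of λ is n − rank(A − λI), which equals the number of Jordan blocks for λ):
  λ = 0: algebraic multiplicity = 4, geometric multiplicity = 2

Determining the block sizes for each eigenvalue:
  λ = 0: with am = 4 and gm = 2, the partition is not yet determined (e.g. several partitions of 4 into 2 parts exist). Let N = A − (0)·I. Computing rank(N^1) = 2, rank(N^2) = 1, rank(N^3) = 0; the number of blocks of size ≥ j is rank(N^{j−1}) − rank(N^j), giving [2, 1, 1]. So we have 1 block(s) of size 3, 1 block(s) of size 1 → block sizes [3, 1]

Assembling the blocks gives a Jordan form
J =
  [0, 1, 0, 0]
  [0, 0, 1, 0]
  [0, 0, 0, 0]
  [0, 0, 0, 0]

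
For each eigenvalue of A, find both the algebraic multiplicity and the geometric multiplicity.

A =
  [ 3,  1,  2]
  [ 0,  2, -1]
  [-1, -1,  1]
λ = 2: alg = 3, geom = 1

Step 1 — factor the characteristic polynomial to read off the algebraic multiplicities:
  χ_A(x) = (x - 2)^3

Step 2 — compute geometric multiplicities via the rank-nullity identity g(λ) = n − rank(A − λI):
  rank(A − (2)·I) = 2, so dim ker(A − (2)·I) = n − 2 = 1

Summary:
  λ = 2: algebraic multiplicity = 3, geometric multiplicity = 1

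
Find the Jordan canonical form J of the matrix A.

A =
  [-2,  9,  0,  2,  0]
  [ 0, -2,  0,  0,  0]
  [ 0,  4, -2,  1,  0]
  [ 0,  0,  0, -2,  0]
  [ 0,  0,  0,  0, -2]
J_2(-2) ⊕ J_2(-2) ⊕ J_1(-2)

The characteristic polynomial is
  det(x·I − A) = x^5 + 10*x^4 + 40*x^3 + 80*x^2 + 80*x + 32 = (x + 2)^5

Eigenvalues and multiplicities (the geometric multiplicity of λ is n − rank(A − λI), which equals the number of Jordan blocks for λ):
  λ = -2: algebraic multiplicity = 5, geometric multiplicity = 3

Determining the block sizes for each eigenvalue:
  λ = -2: with am = 5 and gm = 3, the partition is not yet determined (e.g. several partitions of 5 into 3 parts exist). Let N = A − (-2)·I. Computing rank(N^1) = 2, rank(N^2) = 0; the number of blocks of size ≥ j is rank(N^{j−1}) − rank(N^j), giving [3, 2]. So we have 2 block(s) of size 2, 1 block(s) of size 1 → block sizes [2, 2, 1]

Assembling the blocks gives a Jordan form
J =
  [-2,  1,  0,  0,  0]
  [ 0, -2,  0,  0,  0]
  [ 0,  0, -2,  1,  0]
  [ 0,  0,  0, -2,  0]
  [ 0,  0,  0,  0, -2]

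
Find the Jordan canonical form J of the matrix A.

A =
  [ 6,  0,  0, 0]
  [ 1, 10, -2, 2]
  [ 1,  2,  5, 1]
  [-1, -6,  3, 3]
J_2(6) ⊕ J_2(6)

The characteristic polynomial is
  det(x·I − A) = x^4 - 24*x^3 + 216*x^2 - 864*x + 1296 = (x - 6)^4

Eigenvalues and multiplicities (the geometric multiplicity of λ is n − rank(A − λI), which equals the number of Jordan blocks for λ):
  λ = 6: algebraic multiplicity = 4, geometric multiplicity = 2

Determining the block sizes for each eigenvalue:
  λ = 6: with am = 4 and gm = 2, the partition is not yet determined (e.g. several partitions of 4 into 2 parts exist). Let N = A − (6)·I. Computing rank(N^1) = 2, rank(N^2) = 0; the number of blocks of size ≥ j is rank(N^{j−1}) − rank(N^j), giving [2, 2]. So we have 2 block(s) of size 2 → block sizes [2, 2]

Assembling the blocks gives a Jordan form
J =
  [6, 1, 0, 0]
  [0, 6, 0, 0]
  [0, 0, 6, 1]
  [0, 0, 0, 6]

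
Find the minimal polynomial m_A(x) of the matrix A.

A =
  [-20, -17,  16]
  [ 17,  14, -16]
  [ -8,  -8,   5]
x^3 + x^2 - 21*x - 45

The characteristic polynomial is χ_A(x) = (x - 5)*(x + 3)^2, so the eigenvalues are known. The minimal polynomial is
  m_A(x) = Π_λ (x − λ)^{k_λ}
where k_λ is the size of the *largest* Jordan block for λ (equivalently, the smallest k with (A − λI)^k v = 0 for every generalised eigenvector v of λ).

  λ = -3: largest Jordan block has size 2, contributing (x + 3)^2
  λ = 5: largest Jordan block has size 1, contributing (x − 5)

So m_A(x) = (x - 5)*(x + 3)^2 = x^3 + x^2 - 21*x - 45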